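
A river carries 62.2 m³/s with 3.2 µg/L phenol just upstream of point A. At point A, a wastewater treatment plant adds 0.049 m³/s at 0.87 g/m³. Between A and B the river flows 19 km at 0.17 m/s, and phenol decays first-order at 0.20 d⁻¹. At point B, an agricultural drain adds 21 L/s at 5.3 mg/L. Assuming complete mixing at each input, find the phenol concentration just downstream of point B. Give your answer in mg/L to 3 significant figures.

3.2 µg/L = 0.0032 mg/L.
After input A: C = (62.2·0.0032 + 0.049·0.87) / 62.25 = 0.003882 mg/L.
Over the 19 km reach to input B (t = 1.118e+05 s = 1.294 d), decay gives C = 0.003882·exp(−0.20·1.294) = 0.002997 mg/L.
21 L/s = 0.021 m³/s.
After input B: C = (62.25·0.002997 + 0.021·5.3) / 62.27 = 0.004784 mg/L.

0.00478 mg/L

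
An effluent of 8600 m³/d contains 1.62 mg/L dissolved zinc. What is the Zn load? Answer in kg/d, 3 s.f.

13.9 kg/d

8600 m³/d = 0.09954 m³/s.
Mass flux = Q·C = 0.09954 m³/s × 1.62 g/m³ = 0.1613 g/s.
= 0.1613 g/s × 86.4 = 13.93 kg/d.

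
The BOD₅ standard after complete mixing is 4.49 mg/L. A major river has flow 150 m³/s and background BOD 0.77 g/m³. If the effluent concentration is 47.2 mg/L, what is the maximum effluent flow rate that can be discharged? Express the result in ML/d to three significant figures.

1130 ML/d

Mass balance at complete mixing: C_std·(Q_w + Q_r) = Q_w·C_e + Q_r·C_b.
Rearranging, Q_w = Q_r·(C_std − C_b)/(C_e − C_std) = 150·(4.49 − 0.77) / (47.2 − 4.49) = 13.06 m³/s.
= 1129 ML/d.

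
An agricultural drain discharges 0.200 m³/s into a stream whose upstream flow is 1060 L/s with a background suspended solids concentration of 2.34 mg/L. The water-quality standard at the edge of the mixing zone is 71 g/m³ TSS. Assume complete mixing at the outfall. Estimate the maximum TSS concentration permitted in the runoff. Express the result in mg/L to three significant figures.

1060 L/s = 1.06 m³/s.
Mass balance: 71·1.26 = 0.2·Cₑ + 1.06·2.34.
Cₑ = (89.46 − 2.48) / 0.2 = 434.9 mg/L.

435 mg/L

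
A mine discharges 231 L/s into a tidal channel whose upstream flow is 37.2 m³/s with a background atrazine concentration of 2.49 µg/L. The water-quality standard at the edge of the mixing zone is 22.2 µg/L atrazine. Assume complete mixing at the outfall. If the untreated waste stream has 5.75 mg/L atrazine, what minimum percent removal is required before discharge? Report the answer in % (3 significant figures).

231 L/s = 0.231 m³/s.
2.49 µg/L = 0.00249 mg/L.
22.2 µg/L = 0.0222 mg/L.
Mass balance: 0.0222·37.43 = 0.231·Cₑ + 37.2·0.00249.
Cₑ = (0.831 − 0.09263) / 0.231 = 3.196 mg/L.
Required removal = 1 − 3.196/5.75 = 44.41 %.

44.4 %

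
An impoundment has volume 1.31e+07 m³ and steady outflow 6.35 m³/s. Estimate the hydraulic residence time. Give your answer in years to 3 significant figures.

0.0654 yr

Q = 6.35 m³/s × 3.156e+07 s/yr = 2.004e+08 m³/yr.
Hydraulic residence time τ = V/Q = 1.31e+07/2.004e+08 = 0.06537 yr.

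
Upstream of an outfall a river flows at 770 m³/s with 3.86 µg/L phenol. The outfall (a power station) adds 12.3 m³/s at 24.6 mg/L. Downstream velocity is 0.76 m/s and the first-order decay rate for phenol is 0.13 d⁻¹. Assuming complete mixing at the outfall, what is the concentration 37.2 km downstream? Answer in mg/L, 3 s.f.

3.86 µg/L = 0.00386 mg/L.
After complete mixing, C₀ = (12.3·24.6 + 770·0.00386) / 782.3 = 0.3906 mg/L.
Travel time t = 3.72e+04 m / 0.76 m/s = 4.895e+04 s = 0.5665 d.
C = 0.3906·exp(−0.13·0.5665) = 0.3906·0.929 = 0.3629 mg/L.

0.363 mg/L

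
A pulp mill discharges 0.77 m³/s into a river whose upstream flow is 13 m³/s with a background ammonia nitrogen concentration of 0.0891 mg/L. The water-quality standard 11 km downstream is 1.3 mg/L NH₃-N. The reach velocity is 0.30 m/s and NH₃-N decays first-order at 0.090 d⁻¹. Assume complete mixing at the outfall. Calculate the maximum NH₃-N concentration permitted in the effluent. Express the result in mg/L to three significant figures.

Travel time to the compliance point: t = 1.1e+04/0.30 = 3.667e+04 s = 0.4244 d; decay factor exp(−0.090·0.4244) = 0.9625.
So the concentration just after mixing may be at most 1.3/0.9625 = 1.351 mg/L.
Mass balance: 1.351·13.77 = 0.77·Cₑ + 13·0.0891.
Cₑ = (18.6 − 1.158) / 0.77 = 22.65 mg/L.

22.6 mg/L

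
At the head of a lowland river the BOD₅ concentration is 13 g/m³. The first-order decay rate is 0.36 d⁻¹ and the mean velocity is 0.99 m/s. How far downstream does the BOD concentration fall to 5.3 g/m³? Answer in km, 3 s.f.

213 km

From C = C₀·e^(−kt), t = ln(C₀/C)/k = ln(13/5.3)/0.36 = 0.8972/0.36 = 2.492 d.
Distance = v·t = 0.99 m/s × 2.153e+05 s = 2.132e+05 m = 213.2 km.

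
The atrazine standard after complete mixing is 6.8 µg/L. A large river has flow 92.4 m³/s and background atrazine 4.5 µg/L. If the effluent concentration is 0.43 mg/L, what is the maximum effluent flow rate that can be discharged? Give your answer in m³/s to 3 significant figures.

4.5 µg/L = 0.0045 mg/L.
6.8 µg/L = 0.0068 mg/L.
Mass balance at complete mixing: C_std·(Q_w + Q_r) = Q_w·C_e + Q_r·C_b.
Rearranging, Q_w = Q_r·(C_std − C_b)/(C_e − C_std) = 92.4·(0.0068 − 0.0045) / (0.43 − 0.0068) = 0.5022 m³/s.

0.502 m³/s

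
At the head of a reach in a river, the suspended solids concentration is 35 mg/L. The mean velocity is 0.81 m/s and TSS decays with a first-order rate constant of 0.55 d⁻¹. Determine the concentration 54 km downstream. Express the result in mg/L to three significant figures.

Travel time t = 54 km / 0.81 m/s = 5.4e+04/0.81 = 6.667e+04 s = 0.7716 d.
First-order decay: C = 35·exp(−0.55·0.7716) = 35·0.6542 = 22.9 mg/L.

22.9 mg/L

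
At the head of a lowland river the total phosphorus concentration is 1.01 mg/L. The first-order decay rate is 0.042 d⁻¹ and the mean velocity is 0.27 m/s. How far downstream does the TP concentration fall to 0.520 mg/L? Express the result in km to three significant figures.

369 km

From C = C₀·e^(−kt), t = ln(C₀/C)/k = ln(1.01/0.520)/0.042 = 0.6639/0.042 = 15.81 d.
Distance = v·t = 0.27 m/s × 1.366e+06 s = 3.687e+05 m = 368.7 km.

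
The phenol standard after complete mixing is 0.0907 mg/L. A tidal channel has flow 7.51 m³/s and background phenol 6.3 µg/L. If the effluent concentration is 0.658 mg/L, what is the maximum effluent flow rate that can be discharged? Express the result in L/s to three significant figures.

1120 L/s

6.3 µg/L = 0.0063 mg/L.
Mass balance at complete mixing: C_std·(Q_w + Q_r) = Q_w·C_e + Q_r·C_b.
Rearranging, Q_w = Q_r·(C_std − C_b)/(C_e − C_std) = 7.51·(0.0907 − 0.0063) / (0.658 − 0.0907) = 1.117 m³/s.
= 1117 L/s.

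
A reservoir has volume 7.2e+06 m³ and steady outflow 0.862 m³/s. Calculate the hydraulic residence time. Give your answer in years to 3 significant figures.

0.265 yr

Q = 0.862 m³/s × 3.156e+07 s/yr = 2.72e+07 m³/yr.
Hydraulic residence time τ = V/Q = 7.2e+06/2.72e+07 = 0.2647 yr.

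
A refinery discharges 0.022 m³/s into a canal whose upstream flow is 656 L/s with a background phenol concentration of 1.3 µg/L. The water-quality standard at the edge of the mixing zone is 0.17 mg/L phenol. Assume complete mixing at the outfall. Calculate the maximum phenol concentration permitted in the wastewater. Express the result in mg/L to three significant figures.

5.20 mg/L

656 L/s = 0.656 m³/s.
1.3 µg/L = 0.0013 mg/L.
Mass balance: 0.17·0.678 = 0.022·Cₑ + 0.656·0.0013.
Cₑ = (0.1153 − 0.0008528) / 0.022 = 5.2 mg/L.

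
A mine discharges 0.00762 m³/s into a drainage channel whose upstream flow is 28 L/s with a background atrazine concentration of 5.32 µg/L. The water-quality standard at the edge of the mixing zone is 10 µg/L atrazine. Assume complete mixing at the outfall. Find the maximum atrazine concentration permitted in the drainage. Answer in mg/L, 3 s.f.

0.0272 mg/L

28 L/s = 0.028 m³/s.
5.32 µg/L = 0.00532 mg/L.
10 µg/L = 0.01 mg/L.
Mass balance: 0.01·0.03562 = 0.00762·Cₑ + 0.028·0.00532.
Cₑ = (0.0003562 − 0.000149) / 0.00762 = 0.0272 mg/L.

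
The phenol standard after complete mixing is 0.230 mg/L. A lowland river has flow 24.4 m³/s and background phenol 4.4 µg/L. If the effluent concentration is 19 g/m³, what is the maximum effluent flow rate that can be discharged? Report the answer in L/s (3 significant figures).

4.4 µg/L = 0.0044 mg/L.
Mass balance at complete mixing: C_std·(Q_w + Q_r) = Q_w·C_e + Q_r·C_b.
Rearranging, Q_w = Q_r·(C_std − C_b)/(C_e − C_std) = 24.4·(0.23 − 0.0044) / (19 − 0.23) = 0.2933 m³/s.
= 293.3 L/s.

293 L/s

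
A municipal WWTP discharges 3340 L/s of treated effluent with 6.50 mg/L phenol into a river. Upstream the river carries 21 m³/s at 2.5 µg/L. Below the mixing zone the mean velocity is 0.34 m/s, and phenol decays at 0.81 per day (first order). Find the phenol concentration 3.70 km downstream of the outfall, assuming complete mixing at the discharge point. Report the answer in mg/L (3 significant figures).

0.807 mg/L

3340 L/s = 3.34 m³/s.
2.5 µg/L = 0.0025 mg/L.
After complete mixing, C₀ = (3.34·6.5 + 21·0.0025) / 24.34 = 0.8941 mg/L.
Travel time t = 3700 m / 0.34 m/s = 1.088e+04 s = 0.126 d.
C = 0.8941·exp(−0.81·0.126) = 0.8941·0.903 = 0.8074 mg/L.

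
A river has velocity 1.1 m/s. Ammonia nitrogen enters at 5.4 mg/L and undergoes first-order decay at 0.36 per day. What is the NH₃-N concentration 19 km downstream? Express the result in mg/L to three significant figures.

Travel time t = 19 km / 1.1 m/s = 1.9e+04/1.1 = 1.727e+04 s = 0.1999 d.
First-order decay: C = 5.4·exp(−0.36·0.1999) = 5.4·0.9306 = 5.025 mg/L.

5.03 mg/L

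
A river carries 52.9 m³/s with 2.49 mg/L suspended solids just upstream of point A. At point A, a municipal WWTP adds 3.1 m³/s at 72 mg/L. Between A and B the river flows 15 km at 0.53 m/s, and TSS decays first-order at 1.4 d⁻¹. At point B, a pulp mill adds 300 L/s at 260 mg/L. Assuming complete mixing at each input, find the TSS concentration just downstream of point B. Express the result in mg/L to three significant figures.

5.37 mg/L

After input A: C = (52.9·2.49 + 3.1·72) / 56 = 6.338 mg/L.
Over the 15 km reach to input B (t = 2.83e+04 s = 0.3276 d), decay gives C = 6.338·exp(−1.4·0.3276) = 4.007 mg/L.
300 L/s = 0.3 m³/s.
After input B: C = (56·4.007 + 0.3·260) / 56.3 = 5.371 mg/L.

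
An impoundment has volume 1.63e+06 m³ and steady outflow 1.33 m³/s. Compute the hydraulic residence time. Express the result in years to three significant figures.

0.0388 yr

Q = 1.33 m³/s × 3.156e+07 s/yr = 4.197e+07 m³/yr.
Hydraulic residence time τ = V/Q = 1.63e+06/4.197e+07 = 0.03884 yr.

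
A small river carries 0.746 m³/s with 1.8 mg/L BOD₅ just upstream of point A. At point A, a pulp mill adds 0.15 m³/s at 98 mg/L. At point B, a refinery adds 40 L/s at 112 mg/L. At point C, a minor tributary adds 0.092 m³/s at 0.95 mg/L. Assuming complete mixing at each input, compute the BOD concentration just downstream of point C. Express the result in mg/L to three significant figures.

20.0 mg/L

After input A: C = (0.746·1.8 + 0.15·98) / 0.896 = 17.9 mg/L.
40 L/s = 0.04 m³/s.
After input B: C = (0.896·17.9 + 0.04·112) / 0.936 = 21.93 mg/L.
After input C: C = (0.936·21.93 + 0.092·0.95) / 1.028 = 20.05 mg/L.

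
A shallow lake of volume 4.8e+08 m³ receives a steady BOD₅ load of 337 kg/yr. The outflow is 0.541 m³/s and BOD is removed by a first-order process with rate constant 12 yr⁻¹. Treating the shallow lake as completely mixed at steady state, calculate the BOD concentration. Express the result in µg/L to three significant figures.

0.0583 µg/L

Outflow Q = 0.541 m³/s × 3.156e+07 s/yr = 1.707e+07 m³/yr.
Steady-state CSTR mass balance: W = Q·C + k·V·C, so C = W/(Q + kV).
Q + kV = 1.707e+07 + 12·4.8e+08 = 5.777e+09 m³/yr.
C = 337/5.777e+09 = 5.833e-08 kg/m³ = 5.833e-05 mg/L = 0.05833 µg/L.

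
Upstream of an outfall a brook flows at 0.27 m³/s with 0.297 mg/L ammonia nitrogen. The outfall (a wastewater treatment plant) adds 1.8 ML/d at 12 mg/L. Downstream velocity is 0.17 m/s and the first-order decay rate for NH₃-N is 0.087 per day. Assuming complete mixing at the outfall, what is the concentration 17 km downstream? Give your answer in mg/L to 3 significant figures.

1.8 ML/d = 0.02083 m³/s.
After complete mixing, C₀ = (0.02083·12 + 0.27·0.297) / 0.2908 = 1.135 mg/L.
Travel time t = 1.7e+04 m / 0.17 m/s = 1e+05 s = 1.157 d.
C = 1.135·exp(−0.087·1.157) = 1.135·0.9042 = 1.027 mg/L.

1.03 mg/L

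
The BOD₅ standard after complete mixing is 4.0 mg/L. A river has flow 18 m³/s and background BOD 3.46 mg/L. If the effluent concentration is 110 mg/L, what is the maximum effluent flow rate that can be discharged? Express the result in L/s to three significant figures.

91.7 L/s

Mass balance at complete mixing: C_std·(Q_w + Q_r) = Q_w·C_e + Q_r·C_b.
Rearranging, Q_w = Q_r·(C_std − C_b)/(C_e − C_std) = 18·(4 − 3.46) / (110 − 4) = 0.0917 m³/s.
= 91.7 L/s.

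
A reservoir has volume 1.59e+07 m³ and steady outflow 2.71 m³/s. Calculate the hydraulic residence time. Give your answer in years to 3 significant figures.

Q = 2.71 m³/s × 3.156e+07 s/yr = 8.552e+07 m³/yr.
Hydraulic residence time τ = V/Q = 1.59e+07/8.552e+07 = 0.1859 yr.

0.186 yr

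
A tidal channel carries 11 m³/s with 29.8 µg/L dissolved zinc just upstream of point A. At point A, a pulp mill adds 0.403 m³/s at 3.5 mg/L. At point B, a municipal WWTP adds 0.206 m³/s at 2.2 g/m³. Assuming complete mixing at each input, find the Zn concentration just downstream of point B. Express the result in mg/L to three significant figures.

29.8 µg/L = 0.0298 mg/L.
After input A: C = (11·0.0298 + 0.403·3.5) / 11.4 = 0.1524 mg/L.
After input B: C = (11.4·0.1524 + 0.206·2.2) / 11.61 = 0.1888 mg/L.

0.189 mg/L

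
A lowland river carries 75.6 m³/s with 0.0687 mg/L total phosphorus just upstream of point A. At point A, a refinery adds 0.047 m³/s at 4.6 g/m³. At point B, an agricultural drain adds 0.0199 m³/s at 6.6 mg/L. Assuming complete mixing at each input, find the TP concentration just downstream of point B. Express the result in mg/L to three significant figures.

0.0732 mg/L

After input A: C = (75.6·0.0687 + 0.047·4.6) / 75.65 = 0.07152 mg/L.
After input B: C = (75.65·0.07152 + 0.0199·6.6) / 75.67 = 0.07323 mg/L.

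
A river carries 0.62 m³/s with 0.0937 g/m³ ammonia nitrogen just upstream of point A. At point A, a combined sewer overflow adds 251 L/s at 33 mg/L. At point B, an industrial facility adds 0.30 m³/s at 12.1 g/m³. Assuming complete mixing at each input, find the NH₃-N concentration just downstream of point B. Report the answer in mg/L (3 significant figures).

10.2 mg/L

251 L/s = 0.251 m³/s.
After input A: C = (0.62·0.0937 + 0.251·33) / 0.871 = 9.576 mg/L.
After input B: C = (0.871·9.576 + 0.3·12.1) / 1.171 = 10.22 mg/L.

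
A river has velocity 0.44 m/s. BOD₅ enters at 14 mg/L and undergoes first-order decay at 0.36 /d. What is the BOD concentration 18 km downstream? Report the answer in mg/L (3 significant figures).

Travel time t = 18 km / 0.44 m/s = 1.8e+04/0.44 = 4.091e+04 s = 0.4735 d.
First-order decay: C = 14·exp(−0.36·0.4735) = 14·0.8433 = 11.81 mg/L.

11.8 mg/L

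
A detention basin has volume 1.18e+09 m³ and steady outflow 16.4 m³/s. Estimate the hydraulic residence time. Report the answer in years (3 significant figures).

2.28 yr

Q = 16.4 m³/s × 3.156e+07 s/yr = 5.175e+08 m³/yr.
Hydraulic residence time τ = V/Q = 1.18e+09/5.175e+08 = 2.28 yr.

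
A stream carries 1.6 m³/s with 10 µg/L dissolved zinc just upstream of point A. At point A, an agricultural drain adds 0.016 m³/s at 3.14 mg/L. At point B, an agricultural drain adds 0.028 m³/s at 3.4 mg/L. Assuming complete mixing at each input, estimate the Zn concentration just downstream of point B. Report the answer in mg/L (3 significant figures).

0.0982 mg/L

10 µg/L = 0.01 mg/L.
After input A: C = (1.6·0.01 + 0.016·3.14) / 1.616 = 0.04099 mg/L.
After input B: C = (1.616·0.04099 + 0.028·3.4) / 1.644 = 0.0982 mg/L.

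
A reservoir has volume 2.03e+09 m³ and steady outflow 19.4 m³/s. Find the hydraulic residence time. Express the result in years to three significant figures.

3.32 yr

Q = 19.4 m³/s × 3.156e+07 s/yr = 6.122e+08 m³/yr.
Hydraulic residence time τ = V/Q = 2.03e+09/6.122e+08 = 3.316 yr.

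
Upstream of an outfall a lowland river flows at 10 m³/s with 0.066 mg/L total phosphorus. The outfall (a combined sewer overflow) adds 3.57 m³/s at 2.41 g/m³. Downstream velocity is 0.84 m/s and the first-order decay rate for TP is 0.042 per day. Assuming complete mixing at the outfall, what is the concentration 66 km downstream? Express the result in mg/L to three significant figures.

0.657 mg/L

After complete mixing, C₀ = (3.57·2.41 + 10·0.066) / 13.57 = 0.6827 mg/L.
Travel time t = 6.6e+04 m / 0.84 m/s = 7.857e+04 s = 0.9094 d.
C = 0.6827·exp(−0.042·0.9094) = 0.6827·0.9625 = 0.6571 mg/L.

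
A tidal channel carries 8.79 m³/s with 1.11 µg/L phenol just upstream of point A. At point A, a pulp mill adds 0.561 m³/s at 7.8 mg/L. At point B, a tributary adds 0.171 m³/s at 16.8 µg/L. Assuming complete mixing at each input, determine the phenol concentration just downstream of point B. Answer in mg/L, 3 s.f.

1.11 µg/L = 0.00111 mg/L.
After input A: C = (8.79·0.00111 + 0.561·7.8) / 9.351 = 0.469 mg/L.
16.8 µg/L = 0.0168 mg/L.
After input B: C = (9.351·0.469 + 0.171·0.0168) / 9.522 = 0.4609 mg/L.

0.461 mg/L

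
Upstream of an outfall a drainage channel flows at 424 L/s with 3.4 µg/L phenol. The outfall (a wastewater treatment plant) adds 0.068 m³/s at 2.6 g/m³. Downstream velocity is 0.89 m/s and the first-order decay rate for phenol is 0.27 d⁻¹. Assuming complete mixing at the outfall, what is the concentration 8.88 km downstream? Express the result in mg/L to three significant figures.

424 L/s = 0.424 m³/s.
3.4 µg/L = 0.0034 mg/L.
After complete mixing, C₀ = (0.068·2.6 + 0.424·0.0034) / 0.492 = 0.3623 mg/L.
Travel time t = 8880 m / 0.89 m/s = 9978 s = 0.1155 d.
C = 0.3623·exp(−0.27·0.1155) = 0.3623·0.9693 = 0.3512 mg/L.

0.351 mg/L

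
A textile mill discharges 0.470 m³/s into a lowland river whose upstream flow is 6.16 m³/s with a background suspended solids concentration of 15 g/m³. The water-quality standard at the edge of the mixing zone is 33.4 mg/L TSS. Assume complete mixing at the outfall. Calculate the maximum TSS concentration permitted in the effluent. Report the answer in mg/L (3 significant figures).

Mass balance: 33.4·6.63 = 0.47·Cₑ + 6.16·15.
Cₑ = (221.4 − 92.4) / 0.47 = 274.6 mg/L.

275 mg/L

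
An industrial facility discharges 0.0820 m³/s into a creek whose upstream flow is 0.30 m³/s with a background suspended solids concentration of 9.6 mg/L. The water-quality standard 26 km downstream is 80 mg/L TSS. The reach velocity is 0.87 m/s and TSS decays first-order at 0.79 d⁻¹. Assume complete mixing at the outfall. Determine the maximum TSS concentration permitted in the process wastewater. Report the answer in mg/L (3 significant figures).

455 mg/L

Travel time to the compliance point: t = 2.6e+04/0.87 = 2.989e+04 s = 0.3459 d; decay factor exp(−0.79·0.3459) = 0.7609.
So the concentration just after mixing may be at most 80/0.7609 = 105.1 mg/L.
Mass balance: 105.1·0.382 = 0.082·Cₑ + 0.3·9.6.
Cₑ = (40.16 − 2.88) / 0.082 = 454.7 mg/L.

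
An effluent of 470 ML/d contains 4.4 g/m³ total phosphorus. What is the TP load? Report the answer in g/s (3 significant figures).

470 ML/d = 5.44 m³/s.
Mass flux = Q·C = 5.44 m³/s × 4.4 g/m³ = 23.94 g/s.

23.9 g/s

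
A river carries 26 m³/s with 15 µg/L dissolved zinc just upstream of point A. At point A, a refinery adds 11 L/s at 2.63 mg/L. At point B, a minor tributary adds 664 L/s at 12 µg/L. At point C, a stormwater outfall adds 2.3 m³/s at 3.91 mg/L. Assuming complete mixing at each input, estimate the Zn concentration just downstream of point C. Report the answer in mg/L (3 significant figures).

0.325 mg/L

15 µg/L = 0.015 mg/L.
11 L/s = 0.011 m³/s.
After input A: C = (26·0.015 + 0.011·2.63) / 26.01 = 0.01611 mg/L.
664 L/s = 0.664 m³/s.
12 µg/L = 0.012 mg/L.
After input B: C = (26.01·0.01611 + 0.664·0.012) / 26.68 = 0.016 mg/L.
After input C: C = (26.68·0.016 + 2.3·3.91) / 28.98 = 0.3251 mg/L.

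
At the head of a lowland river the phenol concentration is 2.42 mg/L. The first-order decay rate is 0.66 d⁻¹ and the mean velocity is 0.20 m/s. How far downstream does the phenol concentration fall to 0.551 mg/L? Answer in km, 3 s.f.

From C = C₀·e^(−kt), t = ln(C₀/C)/k = ln(2.42/0.551)/0.66 = 1.48/0.66 = 2.242 d.
Distance = v·t = 0.20 m/s × 1.937e+05 s = 3.874e+04 m = 38.74 km.

38.7 km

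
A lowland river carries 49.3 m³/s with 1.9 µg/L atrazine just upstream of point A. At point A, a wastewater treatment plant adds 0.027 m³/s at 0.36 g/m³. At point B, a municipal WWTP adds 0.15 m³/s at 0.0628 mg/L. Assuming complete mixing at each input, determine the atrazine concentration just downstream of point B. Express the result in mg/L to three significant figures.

0.00228 mg/L

1.9 µg/L = 0.0019 mg/L.
After input A: C = (49.3·0.0019 + 0.027·0.36) / 49.33 = 0.002096 mg/L.
After input B: C = (49.33·0.002096 + 0.15·0.0628) / 49.48 = 0.00228 mg/L.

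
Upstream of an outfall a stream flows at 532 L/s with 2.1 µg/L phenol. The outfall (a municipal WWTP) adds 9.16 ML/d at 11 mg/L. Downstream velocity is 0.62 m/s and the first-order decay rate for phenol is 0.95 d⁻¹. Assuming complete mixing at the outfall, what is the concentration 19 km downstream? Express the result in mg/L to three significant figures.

1.31 mg/L

9.16 ML/d = 0.106 m³/s.
532 L/s = 0.532 m³/s.
2.1 µg/L = 0.0021 mg/L.
After complete mixing, C₀ = (0.106·11 + 0.532·0.0021) / 0.638 = 1.83 mg/L.
Travel time t = 1.9e+04 m / 0.62 m/s = 3.065e+04 s = 0.3547 d.
C = 1.83·exp(−0.95·0.3547) = 1.83·0.7139 = 1.306 mg/L.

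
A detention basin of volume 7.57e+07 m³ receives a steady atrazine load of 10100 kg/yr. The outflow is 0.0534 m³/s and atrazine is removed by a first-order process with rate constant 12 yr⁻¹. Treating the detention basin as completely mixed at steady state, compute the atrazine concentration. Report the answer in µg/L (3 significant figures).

11.1 µg/L

Outflow Q = 0.0534 m³/s × 3.156e+07 s/yr = 1.685e+06 m³/yr.
Steady-state CSTR mass balance: W = Q·C + k·V·C, so C = W/(Q + kV).
Q + kV = 1.685e+06 + 12·7.57e+07 = 9.101e+08 m³/yr.
C = 10100/9.101e+08 = 1.11e-05 kg/m³ = 0.0111 mg/L = 11.1 µg/L.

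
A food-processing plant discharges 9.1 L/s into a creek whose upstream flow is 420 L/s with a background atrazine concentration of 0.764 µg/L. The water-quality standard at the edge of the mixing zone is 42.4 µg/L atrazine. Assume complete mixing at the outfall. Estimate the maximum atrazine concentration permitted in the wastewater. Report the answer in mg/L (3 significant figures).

1.96 mg/L

9.1 L/s = 0.0091 m³/s.
420 L/s = 0.42 m³/s.
0.764 µg/L = 0.000764 mg/L.
42.4 µg/L = 0.0424 mg/L.
Mass balance: 0.0424·0.4291 = 0.0091·Cₑ + 0.42·0.000764.
Cₑ = (0.01819 − 0.0003209) / 0.0091 = 1.964 mg/L.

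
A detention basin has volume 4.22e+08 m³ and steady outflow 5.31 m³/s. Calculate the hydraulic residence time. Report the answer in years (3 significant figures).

2.52 yr

Q = 5.31 m³/s × 3.156e+07 s/yr = 1.676e+08 m³/yr.
Hydraulic residence time τ = V/Q = 4.22e+08/1.676e+08 = 2.518 yr.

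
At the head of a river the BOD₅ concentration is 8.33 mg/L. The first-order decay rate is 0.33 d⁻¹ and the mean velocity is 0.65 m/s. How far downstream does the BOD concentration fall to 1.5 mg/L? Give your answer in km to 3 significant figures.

From C = C₀·e^(−kt), t = ln(C₀/C)/k = ln(8.33/1.5)/0.33 = 1.714/0.33 = 5.195 d.
Distance = v·t = 0.65 m/s × 4.489e+05 s = 2.918e+05 m = 291.8 km.

292 km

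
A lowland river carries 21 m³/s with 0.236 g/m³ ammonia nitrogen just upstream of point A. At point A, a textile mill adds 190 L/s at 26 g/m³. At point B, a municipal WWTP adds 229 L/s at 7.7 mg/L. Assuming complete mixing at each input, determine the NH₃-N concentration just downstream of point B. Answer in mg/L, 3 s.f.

0.544 mg/L

190 L/s = 0.19 m³/s.
After input A: C = (21·0.236 + 0.19·26) / 21.19 = 0.467 mg/L.
229 L/s = 0.229 m³/s.
After input B: C = (21.19·0.467 + 0.229·7.7) / 21.42 = 0.5443 mg/L.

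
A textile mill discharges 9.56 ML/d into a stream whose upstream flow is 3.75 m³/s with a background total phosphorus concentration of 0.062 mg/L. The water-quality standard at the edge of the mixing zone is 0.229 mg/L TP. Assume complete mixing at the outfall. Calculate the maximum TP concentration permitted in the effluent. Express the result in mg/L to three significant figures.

5.89 mg/L

9.56 ML/d = 0.1106 m³/s.
Mass balance: 0.229·3.861 = 0.1106·Cₑ + 3.75·0.062.
Cₑ = (0.8841 − 0.2325) / 0.1106 = 5.889 mg/L.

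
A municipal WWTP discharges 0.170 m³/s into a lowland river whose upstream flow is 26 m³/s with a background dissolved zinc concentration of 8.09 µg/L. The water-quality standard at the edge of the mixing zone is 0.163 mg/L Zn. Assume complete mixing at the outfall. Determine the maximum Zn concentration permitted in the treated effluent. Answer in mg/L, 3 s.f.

8.09 µg/L = 0.00809 mg/L.
Mass balance: 0.163·26.17 = 0.17·Cₑ + 26·0.00809.
Cₑ = (4.266 − 0.2103) / 0.17 = 23.86 mg/L.

23.9 mg/L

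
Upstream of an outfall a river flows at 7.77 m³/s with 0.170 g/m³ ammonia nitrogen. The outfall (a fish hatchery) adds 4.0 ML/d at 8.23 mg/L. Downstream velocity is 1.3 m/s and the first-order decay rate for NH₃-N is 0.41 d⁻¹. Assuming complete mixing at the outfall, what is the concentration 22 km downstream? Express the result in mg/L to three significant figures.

0.201 mg/L

4.0 ML/d = 0.0463 m³/s.
After complete mixing, C₀ = (0.0463·8.23 + 7.77·0.17) / 7.816 = 0.2177 mg/L.
Travel time t = 2.2e+04 m / 1.3 m/s = 1.692e+04 s = 0.1959 d.
C = 0.2177·exp(−0.41·0.1959) = 0.2177·0.9228 = 0.2009 mg/L.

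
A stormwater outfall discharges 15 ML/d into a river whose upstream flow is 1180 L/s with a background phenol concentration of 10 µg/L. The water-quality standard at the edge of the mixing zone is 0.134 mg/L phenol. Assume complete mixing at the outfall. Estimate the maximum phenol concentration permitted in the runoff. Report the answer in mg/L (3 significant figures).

15 ML/d = 0.1736 m³/s.
1180 L/s = 1.18 m³/s.
10 µg/L = 0.01 mg/L.
Mass balance: 0.134·1.354 = 0.1736·Cₑ + 1.18·0.01.
Cₑ = (0.1814 − 0.0118) / 0.1736 = 0.9768 mg/L.

0.977 mg/L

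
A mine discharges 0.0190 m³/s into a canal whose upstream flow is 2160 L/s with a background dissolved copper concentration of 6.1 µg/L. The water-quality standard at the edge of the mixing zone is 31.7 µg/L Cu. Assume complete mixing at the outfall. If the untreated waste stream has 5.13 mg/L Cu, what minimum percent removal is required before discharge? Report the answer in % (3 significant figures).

42.7 %

2160 L/s = 2.16 m³/s.
6.1 µg/L = 0.0061 mg/L.
31.7 µg/L = 0.0317 mg/L.
Mass balance: 0.0317·2.179 = 0.019·Cₑ + 2.16·0.0061.
Cₑ = (0.06907 − 0.01318) / 0.019 = 2.942 mg/L.
Required removal = 1 − 2.942/5.13 = 42.65 %.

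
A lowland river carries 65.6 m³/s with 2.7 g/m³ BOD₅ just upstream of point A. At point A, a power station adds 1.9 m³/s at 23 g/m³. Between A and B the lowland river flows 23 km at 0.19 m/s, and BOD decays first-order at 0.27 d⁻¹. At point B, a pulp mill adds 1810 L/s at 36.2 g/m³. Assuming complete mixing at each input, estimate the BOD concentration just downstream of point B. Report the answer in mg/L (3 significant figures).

After input A: C = (65.6·2.7 + 1.9·23) / 67.5 = 3.271 mg/L.
Over the 23 km reach to input B (t = 1.211e+05 s = 1.401 d), decay gives C = 3.271·exp(−0.27·1.401) = 2.241 mg/L.
1810 L/s = 1.81 m³/s.
After input B: C = (67.5·2.241 + 1.81·36.2) / 69.31 = 3.128 mg/L.

3.13 mg/L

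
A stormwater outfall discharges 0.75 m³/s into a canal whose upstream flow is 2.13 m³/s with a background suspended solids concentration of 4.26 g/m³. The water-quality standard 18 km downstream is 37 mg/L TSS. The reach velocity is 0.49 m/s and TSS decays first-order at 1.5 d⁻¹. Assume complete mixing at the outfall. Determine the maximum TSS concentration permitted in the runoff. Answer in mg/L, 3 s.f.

Travel time to the compliance point: t = 1.8e+04/0.49 = 3.673e+04 s = 0.4252 d; decay factor exp(−1.5·0.4252) = 0.5285.
So the concentration just after mixing may be at most 37/0.5285 = 70.01 mg/L.
Mass balance: 70.01·2.88 = 0.75·Cₑ + 2.13·4.26.
Cₑ = (201.6 − 9.074) / 0.75 = 256.7 mg/L.

257 mg/L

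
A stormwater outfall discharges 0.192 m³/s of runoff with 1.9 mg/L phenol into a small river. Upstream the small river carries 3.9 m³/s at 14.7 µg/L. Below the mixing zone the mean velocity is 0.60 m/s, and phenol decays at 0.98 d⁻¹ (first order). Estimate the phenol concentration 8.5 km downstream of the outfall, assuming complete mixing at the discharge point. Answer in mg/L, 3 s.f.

0.0878 mg/L

14.7 µg/L = 0.0147 mg/L.
After complete mixing, C₀ = (0.192·1.9 + 3.9·0.0147) / 4.092 = 0.1032 mg/L.
Travel time t = 8500 m / 0.60 m/s = 1.417e+04 s = 0.164 d.
C = 0.1032·exp(−0.98·0.164) = 0.1032·0.8516 = 0.08785 mg/L.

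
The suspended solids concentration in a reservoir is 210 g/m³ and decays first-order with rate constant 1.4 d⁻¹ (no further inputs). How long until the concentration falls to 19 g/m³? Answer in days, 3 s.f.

1.72 d

t = ln(C₀/C)/k = ln(210/19)/1.4 = 2.403/1.4 = 1.716 d.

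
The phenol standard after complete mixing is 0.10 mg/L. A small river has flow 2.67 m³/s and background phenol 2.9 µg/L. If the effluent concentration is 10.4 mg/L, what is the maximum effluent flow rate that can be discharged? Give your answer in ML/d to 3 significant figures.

2.17 ML/d

2.9 µg/L = 0.0029 mg/L.
Mass balance at complete mixing: C_std·(Q_w + Q_r) = Q_w·C_e + Q_r·C_b.
Rearranging, Q_w = Q_r·(C_std − C_b)/(C_e − C_std) = 2.67·(0.1 − 0.0029) / (10.4 − 0.1) = 0.02517 m³/s.
= 2.175 ML/d.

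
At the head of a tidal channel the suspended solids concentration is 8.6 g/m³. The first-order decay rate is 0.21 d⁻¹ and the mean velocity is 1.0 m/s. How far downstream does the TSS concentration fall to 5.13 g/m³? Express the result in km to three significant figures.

213 km

From C = C₀·e^(−kt), t = ln(C₀/C)/k = ln(8.6/5.13)/0.21 = 0.5167/0.21 = 2.46 d.
Distance = v·t = 1.0 m/s × 2.126e+05 s = 2.126e+05 m = 212.6 km.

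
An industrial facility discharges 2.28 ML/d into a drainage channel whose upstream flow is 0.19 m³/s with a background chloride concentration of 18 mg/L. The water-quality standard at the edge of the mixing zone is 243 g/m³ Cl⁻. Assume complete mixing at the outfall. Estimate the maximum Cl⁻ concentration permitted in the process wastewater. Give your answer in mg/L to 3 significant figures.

2.28 ML/d = 0.02639 m³/s.
Mass balance: 243·0.2164 = 0.02639·Cₑ + 0.19·18.
Cₑ = (52.58 − 3.42) / 0.02639 = 1863 mg/L.

1860 mg/L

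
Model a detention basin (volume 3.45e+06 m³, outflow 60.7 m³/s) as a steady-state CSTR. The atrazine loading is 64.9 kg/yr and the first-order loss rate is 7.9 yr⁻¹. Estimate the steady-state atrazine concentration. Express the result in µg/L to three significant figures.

0.0334 µg/L

Outflow Q = 60.7 m³/s × 3.156e+07 s/yr = 1.916e+09 m³/yr.
Steady-state CSTR mass balance: W = Q·C + k·V·C, so C = W/(Q + kV).
Q + kV = 1.916e+09 + 7.9·3.45e+06 = 1.943e+09 m³/yr.
C = 64.9/1.943e+09 = 3.341e-08 kg/m³ = 3.341e-05 mg/L = 0.03341 µg/L.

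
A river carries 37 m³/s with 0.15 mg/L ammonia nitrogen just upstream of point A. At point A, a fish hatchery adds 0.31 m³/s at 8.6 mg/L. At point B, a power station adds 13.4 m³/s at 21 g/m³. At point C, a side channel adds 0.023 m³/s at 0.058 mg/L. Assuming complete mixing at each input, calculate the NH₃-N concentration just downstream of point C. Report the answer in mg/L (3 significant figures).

5.71 mg/L

After input A: C = (37·0.15 + 0.31·8.6) / 37.31 = 0.2202 mg/L.
After input B: C = (37.31·0.2202 + 13.4·21) / 50.71 = 5.711 mg/L.
After input C: C = (50.71·5.711 + 0.023·0.058) / 50.73 = 5.709 mg/L.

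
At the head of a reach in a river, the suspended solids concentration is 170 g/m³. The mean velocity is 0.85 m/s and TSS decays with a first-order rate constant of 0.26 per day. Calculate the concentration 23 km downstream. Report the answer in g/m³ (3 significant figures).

Travel time t = 23 km / 0.85 m/s = 2.3e+04/0.85 = 2.706e+04 s = 0.3132 d.
First-order decay: C = 170·exp(−0.26·0.3132) = 170·0.9218 = 156.7 g/m³.

157 g/m³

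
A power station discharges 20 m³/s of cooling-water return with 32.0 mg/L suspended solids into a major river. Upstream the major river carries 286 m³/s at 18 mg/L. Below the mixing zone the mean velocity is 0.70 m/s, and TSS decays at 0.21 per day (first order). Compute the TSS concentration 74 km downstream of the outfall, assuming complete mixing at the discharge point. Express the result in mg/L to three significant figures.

After complete mixing, C₀ = (20·32 + 286·18) / 306 = 18.92 mg/L.
Travel time t = 7.4e+04 m / 0.70 m/s = 1.057e+05 s = 1.224 d.
C = 18.92·exp(−0.21·1.224) = 18.92·0.7734 = 14.63 mg/L.

14.6 mg/L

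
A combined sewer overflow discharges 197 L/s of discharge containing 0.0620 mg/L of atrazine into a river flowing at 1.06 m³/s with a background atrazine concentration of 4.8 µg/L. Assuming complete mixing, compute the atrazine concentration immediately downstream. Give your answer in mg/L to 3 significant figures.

0.0138 mg/L

197 L/s = 0.197 m³/s.
4.8 µg/L = 0.0048 mg/L.
Flow-weighted mixing gives C = (0.197·0.062 + 1.06·0.0048) / (0.197 + 1.06) = 0.0173/1.257 = 0.01376 mg/L.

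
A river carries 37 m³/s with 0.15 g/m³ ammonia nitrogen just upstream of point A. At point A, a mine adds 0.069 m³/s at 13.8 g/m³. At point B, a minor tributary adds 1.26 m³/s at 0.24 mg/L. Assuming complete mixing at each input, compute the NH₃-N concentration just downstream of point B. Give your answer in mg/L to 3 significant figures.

After input A: C = (37·0.15 + 0.069·13.8) / 37.07 = 0.1754 mg/L.
After input B: C = (37.07·0.1754 + 1.26·0.24) / 38.33 = 0.1775 mg/L.

0.178 mg/L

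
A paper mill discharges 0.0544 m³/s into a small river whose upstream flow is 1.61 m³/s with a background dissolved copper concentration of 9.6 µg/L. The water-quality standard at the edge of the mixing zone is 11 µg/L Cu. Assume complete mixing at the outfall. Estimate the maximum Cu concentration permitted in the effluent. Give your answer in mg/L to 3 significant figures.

0.0524 mg/L

9.6 µg/L = 0.0096 mg/L.
11 µg/L = 0.011 mg/L.
Mass balance: 0.011·1.664 = 0.0544·Cₑ + 1.61·0.0096.
Cₑ = (0.01831 − 0.01546) / 0.0544 = 0.05243 mg/L.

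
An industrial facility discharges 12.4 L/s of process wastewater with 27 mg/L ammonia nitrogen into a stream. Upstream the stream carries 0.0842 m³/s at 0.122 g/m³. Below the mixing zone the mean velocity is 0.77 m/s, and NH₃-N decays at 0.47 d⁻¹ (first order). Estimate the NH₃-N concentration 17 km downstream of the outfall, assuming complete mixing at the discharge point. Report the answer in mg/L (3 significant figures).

3.17 mg/L

12.4 L/s = 0.0124 m³/s.
After complete mixing, C₀ = (0.0124·27 + 0.0842·0.122) / 0.0966 = 3.572 mg/L.
Travel time t = 1.7e+04 m / 0.77 m/s = 2.208e+04 s = 0.2555 d.
C = 3.572·exp(−0.47·0.2555) = 3.572·0.8868 = 3.168 mg/L.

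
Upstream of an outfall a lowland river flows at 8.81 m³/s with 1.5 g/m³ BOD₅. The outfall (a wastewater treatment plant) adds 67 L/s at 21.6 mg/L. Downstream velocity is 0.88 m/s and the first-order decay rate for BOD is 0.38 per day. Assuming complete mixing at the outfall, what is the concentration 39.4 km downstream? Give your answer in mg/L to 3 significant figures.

67 L/s = 0.067 m³/s.
After complete mixing, C₀ = (0.067·21.6 + 8.81·1.5) / 8.877 = 1.652 mg/L.
Travel time t = 3.94e+04 m / 0.88 m/s = 4.477e+04 s = 0.5182 d.
C = 1.652·exp(−0.38·0.5182) = 1.652·0.8213 = 1.356 mg/L.

1.36 mg/L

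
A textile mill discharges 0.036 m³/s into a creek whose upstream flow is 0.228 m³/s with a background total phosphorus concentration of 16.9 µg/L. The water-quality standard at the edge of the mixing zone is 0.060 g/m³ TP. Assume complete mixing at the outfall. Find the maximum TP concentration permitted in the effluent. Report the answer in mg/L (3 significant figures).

16.9 µg/L = 0.0169 mg/L.
Mass balance: 0.06·0.264 = 0.036·Cₑ + 0.228·0.0169.
Cₑ = (0.01584 − 0.003853) / 0.036 = 0.333 mg/L.

0.333 mg/L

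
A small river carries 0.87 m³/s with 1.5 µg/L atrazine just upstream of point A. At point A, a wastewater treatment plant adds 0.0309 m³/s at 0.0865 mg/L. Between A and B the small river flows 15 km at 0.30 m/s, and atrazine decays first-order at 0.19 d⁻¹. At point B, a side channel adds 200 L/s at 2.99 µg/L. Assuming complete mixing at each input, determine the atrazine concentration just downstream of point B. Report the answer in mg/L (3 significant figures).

0.00378 mg/L

1.5 µg/L = 0.0015 mg/L.
After input A: C = (0.87·0.0015 + 0.0309·0.0865) / 0.9009 = 0.004415 mg/L.
Over the 15 km reach to input B (t = 5e+04 s = 0.5787 d), decay gives C = 0.004415·exp(−0.19·0.5787) = 0.003956 mg/L.
200 L/s = 0.2 m³/s.
2.99 µg/L = 0.00299 mg/L.
After input B: C = (0.9009·0.003956 + 0.2·0.00299) / 1.101 = 0.00378 mg/L.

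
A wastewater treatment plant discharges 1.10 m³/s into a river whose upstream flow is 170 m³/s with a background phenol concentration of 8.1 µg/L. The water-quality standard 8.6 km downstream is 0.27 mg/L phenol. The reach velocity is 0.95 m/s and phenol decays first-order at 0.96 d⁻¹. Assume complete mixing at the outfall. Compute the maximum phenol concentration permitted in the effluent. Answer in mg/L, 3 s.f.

45.2 mg/L

8.1 µg/L = 0.0081 mg/L.
Travel time to the compliance point: t = 8600/0.95 = 9053 s = 0.1048 d; decay factor exp(−0.96·0.1048) = 0.9043.
So the concentration just after mixing may be at most 0.27/0.9043 = 0.2986 mg/L.
Mass balance: 0.2986·171.1 = 1.1·Cₑ + 170·0.0081.
Cₑ = (51.09 − 1.377) / 1.1 = 45.19 mg/L.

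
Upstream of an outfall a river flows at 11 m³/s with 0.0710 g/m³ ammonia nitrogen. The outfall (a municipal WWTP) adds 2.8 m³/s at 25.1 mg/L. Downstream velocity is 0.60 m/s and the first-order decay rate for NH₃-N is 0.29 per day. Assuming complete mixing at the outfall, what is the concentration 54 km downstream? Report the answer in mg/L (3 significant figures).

After complete mixing, C₀ = (2.8·25.1 + 11·0.071) / 13.8 = 5.149 mg/L.
Travel time t = 5.4e+04 m / 0.60 m/s = 9e+04 s = 1.042 d.
C = 5.149·exp(−0.29·1.042) = 5.149·0.7393 = 3.807 mg/L.

3.81 mg/L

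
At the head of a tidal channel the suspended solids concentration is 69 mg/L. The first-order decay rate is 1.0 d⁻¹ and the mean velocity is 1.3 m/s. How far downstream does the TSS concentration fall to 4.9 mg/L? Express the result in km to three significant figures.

297 km

From C = C₀·e^(−kt), t = ln(C₀/C)/k = ln(69/4.9)/1.0 = 2.645/1.0 = 2.645 d.
Distance = v·t = 1.3 m/s × 2.285e+05 s = 2.971e+05 m = 297.1 km.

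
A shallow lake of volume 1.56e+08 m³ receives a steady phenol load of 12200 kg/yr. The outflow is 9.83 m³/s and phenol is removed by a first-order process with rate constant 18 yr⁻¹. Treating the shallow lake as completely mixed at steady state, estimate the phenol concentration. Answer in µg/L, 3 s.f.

3.91 µg/L

Outflow Q = 9.83 m³/s × 3.156e+07 s/yr = 3.102e+08 m³/yr.
Steady-state CSTR mass balance: W = Q·C + k·V·C, so C = W/(Q + kV).
Q + kV = 3.102e+08 + 18·1.56e+08 = 3.118e+09 m³/yr.
C = 12200/3.118e+09 = 3.912e-06 kg/m³ = 0.003912 mg/L = 3.912 µg/L.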